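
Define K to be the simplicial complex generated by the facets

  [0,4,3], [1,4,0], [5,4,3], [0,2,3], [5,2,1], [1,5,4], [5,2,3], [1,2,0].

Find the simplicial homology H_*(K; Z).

H_0 = Z,  H_1 = 0,  H_2 = Z.

Fix the vertex order 0 < 1 < 2 < 3 < 4 < 5 and write every simplex with vertices in increasing order. Then dim K = 2 and the simplices of K are:

  0-simplices (6): [0], [1], [2], [3], [4], [5]
  1-simplices (12): [0,1], [0,2], [0,3], [0,4], [1,2], [1,4], [1,5], [2,3], [2,5], [3,4], [3,5], [4,5]
  2-simplices (8): [0,1,2], [0,1,4], [0,2,3], [0,3,4], [1,2,5], [1,4,5], [2,3,5], [3,4,5]

giving chain groups C_0 ≅ Z^6, C_1 ≅ Z^12, C_2 ≅ Z^8.

∂_1: C_1 → C_0 maps an edge to its endpoints' difference, ∂[p,q] = q − p. For instance
  ∂[0,1] = [1] − [0].
This gives a 6×12 integer matrix of rank 5; reducing to Smith normal form yields diagonal entries (1,1,1,1,1).

The boundary map ∂_2: C_2 → C_1 acts by ∂[p,q,r] = [q,r] − [p,r] + [p,q]. For instance
  ∂[0,1,2] = [1,2] − [0,2] + [0,1],
  ∂[0,1,4] = [1,4] − [0,4] + [0,1].
The 12×8 boundary matrix has rank 7 and Smith normal form diag(1,1,1,1,1,1,1).

Computing H_k = (kernel of ∂_k) / (image of ∂_{k+1}):

  H_0: rank C_0 − rank ∂_1 = 6 − 5 = 1, and the invariant factors of ∂_1 are all 1, so H_0 = Z.
  H_1: rank ker ∂_1 − rank ∂_2 = (12 − 5) − 7 = 0, and the invariant factors of ∂_2 are all 1, so H_1 = 0.
  H_2: rank ker ∂_2 − rank ∂_3 = (8 − 7) − 0 = 1, and there is no ∂_3, so H_2 = Z.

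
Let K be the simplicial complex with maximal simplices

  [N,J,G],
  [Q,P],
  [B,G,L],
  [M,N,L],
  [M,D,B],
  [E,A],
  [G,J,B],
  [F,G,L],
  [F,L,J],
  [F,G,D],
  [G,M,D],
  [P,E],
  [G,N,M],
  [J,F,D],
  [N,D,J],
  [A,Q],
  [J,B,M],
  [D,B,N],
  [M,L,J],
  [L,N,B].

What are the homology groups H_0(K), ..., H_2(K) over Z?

H_0 ≅ Z^2,  H_1 ≅ Z^3,  H_2 ≅ Z.

K has 12 vertices, 28 edges, 16 triangles.
rank ∂_0 = 0, rank ∂_1 = 10 ⇒ b_0 = 12 − 0 − 10 = 2; all invariant factors of ∂_1 are 1 so no torsion. So H_0 ≅ Z^2.
rank ∂_1 = 10, rank ∂_2 = 15 ⇒ b_1 = 28 − 10 − 15 = 3; all invariant factors of ∂_2 are 1 so no torsion. So H_1 ≅ Z^3.
rank ∂_2 = 15, rank ∂_3 = 0 ⇒ b_2 = 16 − 15 − 0 = 1. So H_2 ≅ Z.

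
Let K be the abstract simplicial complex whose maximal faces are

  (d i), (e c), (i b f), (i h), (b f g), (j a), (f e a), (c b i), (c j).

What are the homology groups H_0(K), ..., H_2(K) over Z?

Fix the vertex order a < b < c < d < e < f < g < h < i < j and write every simplex with vertices in increasing order. Then dim K = 2 and the simplices of K are:

  0-simplices (10): a, b, c, d, e, f, g, h, i, j
  1-simplices (15): ae, af, aj, bc, bf, bg, bi, ce, ci, cj, di, ef, fg, fi, hi
  2-simplices (4): aef, bci, bfg, bfi

Hence C_0 ≅ Z^10, C_1 ≅ Z^15, C_2 ≅ Z^4.

∂_1: C_1 → C_0 maps an edge to its endpoints' difference, ∂[p,q] = q − p. For instance
  ∂aj = j − a.
This gives a 10×15 integer matrix of rank 9; reducing to Smith normal form yields diagonal entries (1,1,1,1,1,1,1,1,1).

Boundary ∂_2: C_2 → C_1 maps a triangle to the signed sum of its edges. For instance
  ∂aef = ef − af + ae,
  ∂bfg = fg − bg + bf.
The 15×4 boundary matrix has rank 4 and Smith normal form diag(1,1,1,1).

From H_k ≅ ker(∂_k) / im(∂_{k+1}) we obtain:

  H_0: rank C_0 − rank ∂_1 = 10 − 9 = 1, and the invariant factors of ∂_1 are all 1, so H_0 = Z.
  H_1: rank ker ∂_1 − rank ∂_2 = (15 − 9) − 4 = 2, and the invariant factors of ∂_2 are all 1, so H_1 = Z^2.
  H_2: rank ker ∂_2 − rank ∂_3 = (4 − 4) − 0 = 0, and there is no ∂_3, so H_2 = 0.

H_0 = Z,  H_1 = Z^2,  H_2 = 0.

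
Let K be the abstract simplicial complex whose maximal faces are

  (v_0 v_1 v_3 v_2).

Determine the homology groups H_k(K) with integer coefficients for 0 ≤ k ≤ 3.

Fix the vertex order v_0 < v_1 < v_2 < v_3 and write every simplex with vertices in increasing order. Then dim K = 3 and the simplices of K are:

  0-simplices (4): [v_0], [v_1], [v_2], [v_3]
  1-simplices (6): [v_0,v_1], [v_0,v_2], [v_0,v_3], [v_1,v_2], [v_1,v_3], [v_2,v_3]
  2-simplices (4): [v_0,v_1,v_2], [v_0,v_1,v_3], [v_0,v_2,v_3], [v_1,v_2,v_3]
  3-simplices (1): [v_0,v_1,v_2,v_3]

giving chain groups C_0 ≅ Z^4, C_1 ≅ Z^6, C_2 ≅ Z^4, C_3 ≅ Z^1.

The boundary map ∂_1: C_1 → C_0 maps an edge to its endpoints' difference, ∂[p,q] = q − p. For instance
  ∂[v_0,v_1] = [v_1] − [v_0].
The resulting 4×6 matrix has rank 3, and its Smith normal form has invariant factors (1,1,1).

∂_2: C_2 → C_1 sends each 2-simplex [p,q,r] to [q,r] − [p,r] + [p,q]. For instance
  ∂[v_1,v_2,v_3] = [v_2,v_3] − [v_1,v_3] + [v_1,v_2],
  ∂[v_0,v_1,v_3] = [v_1,v_3] − [v_0,v_3] + [v_0,v_1].
The resulting 6×4 matrix has rank 3, and its Smith normal form has invariant factors (1,1,1).

∂_3: C_3 → C_2 sends each 3-simplex σ to the alternating sum Σ_i (−1)^i (σ with its i-th vertex removed). For instance
  ∂[v_0,v_1,v_2,v_3] = [v_1,v_2,v_3] − [v_0,v_2,v_3] + [v_0,v_1,v_3] − [v_0,v_1,v_2].
This gives a 4×1 integer matrix of rank 1; reducing to Smith normal form yields diagonal entries (1).

From H_k ≅ ker(∂_k) / im(∂_{k+1}) we obtain:

  H_0: rank C_0 − rank ∂_1 = 4 − 3 = 1, and the invariant factors of ∂_1 are all 1, so H_0 = Z.
  H_1: rank ker ∂_1 − rank ∂_2 = (6 − 3) − 3 = 0, and the invariant factors of ∂_2 are all 1, so H_1 = 0.
  H_2: rank ker ∂_2 − rank ∂_3 = (4 − 3) − 1 = 0, and the invariant factors of ∂_3 are all 1, so H_2 = 0.
  H_3: rank ker ∂_3 − rank ∂_4 = (1 − 1) − 0 = 0, and there is no ∂_4, so H_3 = 0.

H_0 ≅ Z,  H_1 = 0,  H_2 = 0,  H_3 = 0.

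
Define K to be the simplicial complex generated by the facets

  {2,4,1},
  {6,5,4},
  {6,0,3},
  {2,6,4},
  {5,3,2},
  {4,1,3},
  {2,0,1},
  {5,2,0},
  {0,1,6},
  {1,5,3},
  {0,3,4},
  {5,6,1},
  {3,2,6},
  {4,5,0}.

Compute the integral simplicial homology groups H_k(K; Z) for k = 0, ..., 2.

H_0 ≅ Z,  H_1 ≅ Z^2,  H_2 ≅ Z.

Fix the vertex order 0 < 1 < 2 < 3 < 4 < 5 < 6 and write every simplex with vertices in increasing order. Then dim K = 2 and the simplices of K are:

  0-simplices (7): [0], [1], [2], [3], [4], [5], [6]
  1-simplices (21): [0,1], [0,2], [0,3], [0,4], [0,5], [0,6], [1,2], [1,3], [1,4], [1,5], [1,6], [2,3], [2,4], [2,5], [2,6], [3,4], [3,5], [3,6], [4,5], [4,6], [5,6]
  2-simplices (14): [0,1,2], [0,1,6], [0,2,5], [0,3,4], [0,3,6], [0,4,5], [1,2,4], [1,3,4], [1,3,5], [1,5,6], [2,3,5], [2,3,6], [2,4,6], [4,5,6]

Hence C_0 ≅ Z^7, C_1 ≅ Z^21, C_2 ≅ Z^14.

Boundary ∂_1: C_1 → C_0 maps an edge to its endpoints' difference, ∂[p,q] = q − p. For instance
  ∂[3,4] = [4] − [3].
The 7×21 boundary matrix has rank 6 and Smith normal form diag(1,1,1,1,1,1).

Boundary ∂_2: C_2 → C_1 maps a triangle to the signed sum of its edges. For instance
  ∂[1,5,6] = [5,6] − [1,6] + [1,5],
  ∂[1,3,5] = [3,5] − [1,5] + [1,3].
The resulting 21×14 matrix has rank 13, and its Smith normal form has invariant factors (1,1,1,1,1,1,1,1,1,1,1,1,1).

From H_k ≅ ker(∂_k) / im(∂_{k+1}) we obtain:

  H_0: rank C_0 − rank ∂_1 = 7 − 6 = 1, and the invariant factors of ∂_1 are all 1, so H_0 = Z.
  H_1: rank ker ∂_1 − rank ∂_2 = (21 − 6) − 13 = 2, and the invariant factors of ∂_2 are all 1, so H_1 = Z^2.
  H_2: rank ker ∂_2 − rank ∂_3 = (14 − 13) − 0 = 1, and there is no ∂_3, so H_2 = Z.

(K is a triangulation of the torus T^2.)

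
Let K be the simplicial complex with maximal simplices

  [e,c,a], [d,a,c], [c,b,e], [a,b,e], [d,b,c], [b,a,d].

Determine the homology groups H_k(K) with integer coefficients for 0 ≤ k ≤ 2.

H_0 ≅ Z,  H_1 = 0,  H_2 ≅ Z.

We work with the vertex ordering a < b < c < d < e. The simplices of K, each written with vertices in increasing order, are:

  0-simplices (5): a, b, c, d, e
  1-simplices (9): ab, ac, ad, ae, bc, bd, be, cd, ce
  2-simplices (6): abd, abe, acd, ace, bcd, bce

so the chain groups are C_0 ≅ Z^5, C_1 ≅ Z^9, C_2 ≅ Z^6.

∂_1: C_1 → C_0 sends each edge [p,q] (with p < q) to q − p. For instance
  ∂bd = d − b.
This gives a 5×9 integer matrix of rank 4; reducing to Smith normal form yields diagonal entries (1,1,1,1).

The boundary map ∂_2: C_2 → C_1 sends each 2-simplex [p,q,r] to [q,r] − [p,r] + [p,q]. For instance
  ∂abe = be − ae + ab,
  ∂bce = ce − be + bc.
The 9×6 boundary matrix has rank 5 and Smith normal form diag(1,1,1,1,1).

Reading off H_k = ker ∂_k / im ∂_{k+1}:

  H_0: rank C_0 − rank ∂_1 = 5 − 4 = 1, and the invariant factors of ∂_1 are all 1, so H_0 = Z.
  H_1: rank ker ∂_1 − rank ∂_2 = (9 − 4) − 5 = 0, and the invariant factors of ∂_2 are all 1, so H_1 = 0.
  H_2: rank ker ∂_2 − rank ∂_3 = (6 − 5) − 0 = 1, and there is no ∂_3, so H_2 = Z.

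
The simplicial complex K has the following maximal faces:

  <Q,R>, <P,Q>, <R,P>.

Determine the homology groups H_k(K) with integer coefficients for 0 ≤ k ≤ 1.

Take the total order P < Q < R on the vertex set. Then K (dimension 1) consists of the simplices:

  0-simplices (3): P, Q, R
  1-simplices (3): PQ, PR, QR

giving chain groups C_0 ≅ Z^3, C_1 ≅ Z^3.

∂_1: C_1 → C_0 maps an edge to its endpoints' difference, ∂[p,q] = q − p.
The resulting 3×3 matrix has rank 2, and its Smith normal form has invariant factors (1,1).

Computing H_k = (kernel of ∂_k) / (image of ∂_{k+1}):

  H_0: rank C_0 − rank ∂_1 = 3 − 2 = 1, and the invariant factors of ∂_1 are all 1, so H_0 ≅ Z.
  H_1: rank ker ∂_1 − rank ∂_2 = (3 − 2) − 0 = 1, and there is no ∂_2, so H_1 ≅ Z.

(K is a triangulation of the circle S^1.)

H_0 = Z,  H_1 = Z.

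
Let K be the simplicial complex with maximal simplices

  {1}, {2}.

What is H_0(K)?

H_0 ≅ Z^2.

We work with the vertex ordering 1 < 2. The simplices of K, each written with vertices in increasing order, are:

  0-simplices (2): [1], [2]

Hence C_0 ≅ Z^2.

Computing H_k = (kernel of ∂_k) / (image of ∂_{k+1}):

  H_0: rank C_0 − rank ∂_1 = 2 − 0 = 2, and there is no ∂_1, so H_0 = Z^2.

(K is a triangulation of a set of 2 points.)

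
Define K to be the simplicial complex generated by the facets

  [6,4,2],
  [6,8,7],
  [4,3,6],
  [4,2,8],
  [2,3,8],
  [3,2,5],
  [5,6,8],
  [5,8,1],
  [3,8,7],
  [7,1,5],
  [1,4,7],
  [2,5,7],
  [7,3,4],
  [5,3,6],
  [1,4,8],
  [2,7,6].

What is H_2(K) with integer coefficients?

H_2 ≅ Z.

Take the total order 1 < 2 < 3 < 4 < 5 < 6 < 7 < 8 on the vertex set. Then K (dimension 2) consists of the simplices:

  0-simplices (8): [1], [2], [3], [4], [5], [6], [7], [8]
  1-simplices (24): (24 of them)
  2-simplices (16): [1,4,7], [1,4,8], [1,5,7], [1,5,8], [2,3,5], [2,3,8], [2,4,6], [2,4,8], [2,5,7], [2,6,7], [3,4,6], [3,4,7], [3,5,6], [3,7,8], [5,6,8], [6,7,8]

so the chain groups are C_0 ≅ Z^8, C_1 ≅ Z^24, C_2 ≅ Z^16.

The boundary map ∂_1: C_1 → C_0 is given by ∂[p,q] = [q] − [p].
The resulting 8×24 matrix has rank 7, and its Smith normal form has invariant factors (1,1,1,1,1,1,1).

The boundary map ∂_2: C_2 → C_1 sends each 2-simplex [p,q,r] to [q,r] − [p,r] + [p,q]. For instance
  ∂[1,5,7] = [5,7] − [1,7] + [1,5],
  ∂[3,7,8] = [7,8] − [3,8] + [3,7].
This gives a 24×16 integer matrix of rank 15; reducing to Smith normal form yields diagonal entries (1,1,1,1,1,1,1,1,1,1,1,1,1,1,1).

Computing H_k = (kernel of ∂_k) / (image of ∂_{k+1}):

  H_2: rank ker ∂_2 − rank ∂_3 = (16 − 15) − 0 = 1, and there is no ∂_3, so H_2 ≅ Z.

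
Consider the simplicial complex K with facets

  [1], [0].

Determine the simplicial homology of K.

H_0 = Z^2.

Order the vertices as 0 < 1. Listing each simplex with vertices in this order, K has dimension 0 with simplices:

  0-simplices (2): [0], [1]

giving chain groups C_0 ≅ Z^2.

Now H_k = ker ∂_k / im ∂_{k+1}, so:

  H_0: rank C_0 − rank ∂_1 = 2 − 0 = 2, and there is no ∂_1, so H_0 ≅ Z^2.

(K is a triangulation of a set of 2 points.)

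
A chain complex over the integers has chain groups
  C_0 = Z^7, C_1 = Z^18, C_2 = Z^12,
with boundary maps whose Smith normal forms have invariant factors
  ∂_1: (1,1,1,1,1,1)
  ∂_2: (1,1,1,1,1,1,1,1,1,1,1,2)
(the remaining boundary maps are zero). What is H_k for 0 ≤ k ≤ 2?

H_0: b_0 = 7 − 0 − 6 = 1; torsion from ∂_1 factors > 1: none. So H_0 ≅ Z.
H_1: b_1 = 18 − 6 − 12 = 0; torsion from ∂_2 factors > 1: [2]. So H_1 ≅ Z/2Z.
H_2: b_2 = 12 − 12 − 0 = 0; torsion from ∂_3 factors > 1: none. So H_2 ≅ 0.

H_0 ≅ Z,  H_1 ≅ Z/2Z,  H_2 = 0.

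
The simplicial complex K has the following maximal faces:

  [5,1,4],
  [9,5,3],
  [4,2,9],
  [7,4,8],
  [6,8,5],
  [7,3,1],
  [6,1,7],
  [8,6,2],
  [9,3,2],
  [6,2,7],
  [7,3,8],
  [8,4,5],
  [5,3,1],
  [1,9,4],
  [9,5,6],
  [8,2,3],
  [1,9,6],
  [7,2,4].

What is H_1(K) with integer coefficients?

Take the total order 1 < 2 < 3 < 4 < 5 < 6 < 7 < 8 < 9 on the vertex set. Then K (dimension 2) consists of the simplices:

  0-simplices (9): [1], [2], [3], [4], [5], [6], [7], [8], [9]
  1-simplices (27): (27 of them)
  2-simplices (18): [1,3,5], [1,3,7], [1,4,5], [1,4,9], [1,6,7], [1,6,9], [2,3,8], [2,3,9], [2,4,7], [2,4,9], [2,6,7], [2,6,8], [3,5,9], [3,7,8], [4,5,8], [4,7,8], [5,6,8], [5,6,9]

so the chain groups are C_0 ≅ Z^9, C_1 ≅ Z^27, C_2 ≅ Z^18.

Boundary ∂_1: C_1 → C_0 sends each edge [p,q] (with p < q) to q − p.
The resulting 9×27 matrix has rank 8, and its Smith normal form has invariant factors (1,1,1,1,1,1,1,1).

∂_2: C_2 → C_1 acts by ∂[p,q,r] = [q,r] − [p,r] + [p,q]. For instance
  ∂[2,3,9] = [3,9] − [2,9] + [2,3],
  ∂[1,3,5] = [3,5] − [1,5] + [1,3].
As a 27×18 matrix over Z this has rank 18, with invariant factors (1,1,1,1,1,1,1,1,1,1,1,1,1,1,1,1,1,2).

Now H_k = ker ∂_k / im ∂_{k+1}, so:

  H_1: rank ker ∂_1 − rank ∂_2 = (27 − 8) − 18 = 1, and ∂_2 has invariant factor 2 > 1, so H_1 = Z ⊕ Z/2Z.

H_1 = Z ⊕ Z/2Z.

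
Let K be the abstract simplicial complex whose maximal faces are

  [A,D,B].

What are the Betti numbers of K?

b_0 = 1, b_1 = 0, b_2 = 0.

Order the vertices as A < B < D. Listing each simplex with vertices in this order, K has dimension 2 with simplices:

  0-simplices (3): A, B, D
  1-simplices (3): AB, AD, BD
  2-simplices (1): ABD

giving chain groups C_0 ≅ Z^3, C_1 ≅ Z^3, C_2 ≅ Z^1.

Boundary ∂_1: C_1 → C_0 maps an edge to its endpoints' difference, ∂[p,q] = q − p. For instance
  ∂AD = D − A.
The resulting 3×3 matrix has rank 2, and its Smith normal form has invariant factors (1,1).

∂_2: C_2 → C_1 maps a triangle to the signed sum of its edges. For instance
  ∂ABD = BD − AD + AB.
As a 3×1 matrix over Z this has rank 1, with invariant factors (1).

Now H_k = ker ∂_k / im ∂_{k+1}, so:

  H_0: rank C_0 − rank ∂_1 = 3 − 2 = 1, and the invariant factors of ∂_1 are all 1, so H_0 ≅ Z.
  H_1: rank ker ∂_1 − rank ∂_2 = (3 − 2) − 1 = 0, and the invariant factors of ∂_2 are all 1, so H_1 ≅ 0.
  H_2: rank ker ∂_2 − rank ∂_3 = (1 − 1) − 0 = 0, and there is no ∂_3, so H_2 ≅ 0.

(K is a triangulation of the 2-simplex.)

Hence the Betti numbers are b_0 = 1, b_1 = 0, b_2 = 0.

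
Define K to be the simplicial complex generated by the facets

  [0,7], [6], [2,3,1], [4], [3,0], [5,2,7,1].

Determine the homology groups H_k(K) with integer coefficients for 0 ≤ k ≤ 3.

Fix the vertex order 0 < 1 < 2 < 3 < 4 < 5 < 6 < 7 and write every simplex with vertices in increasing order. Then dim K = 3 and the simplices of K are:

  0-simplices (8): [0], [1], [2], [3], [4], [5], [6], [7]
  1-simplices (10): [0,3], [0,7], [1,2], [1,3], [1,5], [1,7], [2,3], [2,5], [2,7], [5,7]
  2-simplices (5): [1,2,3], [1,2,5], [1,2,7], [1,5,7], [2,5,7]
  3-simplices (1): [1,2,5,7]

so the chain groups are C_0 ≅ Z^8, C_1 ≅ Z^10, C_2 ≅ Z^5, C_3 ≅ Z^1.

The boundary map ∂_1: C_1 → C_0 maps an edge to its endpoints' difference, ∂[p,q] = q − p. For instance
  ∂[2,5] = [5] − [2].
As a 8×10 matrix over Z this has rank 5, with invariant factors (1,1,1,1,1).

The boundary map ∂_2: C_2 → C_1 sends each 2-simplex [p,q,r] to [q,r] − [p,r] + [p,q]. For instance
  ∂[2,5,7] = [5,7] − [2,7] + [2,5],
  ∂[1,2,7] = [2,7] − [1,7] + [1,2].
The resulting 10×5 matrix has rank 4, and its Smith normal form has invariant factors (1,1,1,1).

∂_3: C_3 → C_2 sends each 3-simplex σ to the alternating sum Σ_i (−1)^i (σ with its i-th vertex removed). For instance
  ∂[1,2,5,7] = [2,5,7] − [1,5,7] + [1,2,7] − [1,2,5].
The resulting 5×1 matrix has rank 1, and its Smith normal form has invariant factors (1).

Computing H_k = (kernel of ∂_k) / (image of ∂_{k+1}):

  H_0: rank C_0 − rank ∂_1 = 8 − 5 = 3, and the invariant factors of ∂_1 are all 1, so H_0 ≅ Z^3.
  H_1: rank ker ∂_1 − rank ∂_2 = (10 − 5) − 4 = 1, and the invariant factors of ∂_2 are all 1, so H_1 ≅ Z.
  H_2: rank ker ∂_2 − rank ∂_3 = (5 − 4) − 1 = 0, and the invariant factors of ∂_3 are all 1, so H_2 ≅ 0.
  H_3: rank ker ∂_3 − rank ∂_4 = (1 − 1) − 0 = 0, and there is no ∂_4, so H_3 ≅ 0.

H_0 = Z^3,  H_1 = Z,  H_2 = 0,  H_3 = 0.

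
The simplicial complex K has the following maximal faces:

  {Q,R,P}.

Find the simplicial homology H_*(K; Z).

H_0 = Z,  H_1 = 0,  H_2 = 0.

We work with the vertex ordering P < Q < R. The simplices of K, each written with vertices in increasing order, are:

  0-simplices (3): P, Q, R
  1-simplices (3): PQ, PR, QR
  2-simplices (1): PQR

giving chain groups C_0 ≅ Z^3, C_1 ≅ Z^3, C_2 ≅ Z^1.

The boundary map ∂_1: C_1 → C_0 maps an edge to its endpoints' difference, ∂[p,q] = q − p. For instance
  ∂PR = R − P.
The 3×3 boundary matrix has rank 2 and Smith normal form diag(1,1).

∂_2: C_2 → C_1 sends each 2-simplex [p,q,r] to [q,r] − [p,r] + [p,q]. For instance
  ∂PQR = QR − PR + PQ.
The 3×1 boundary matrix has rank 1 and Smith normal form diag(1).

Computing H_k = (kernel of ∂_k) / (image of ∂_{k+1}):

  H_0: rank C_0 − rank ∂_1 = 3 − 2 = 1, and the invariant factors of ∂_1 are all 1, so H_0 ≅ Z.
  H_1: rank ker ∂_1 − rank ∂_2 = (3 − 2) − 1 = 0, and the invariant factors of ∂_2 are all 1, so H_1 ≅ 0.
  H_2: rank ker ∂_2 − rank ∂_3 = (1 − 1) − 0 = 0, and there is no ∂_3, so H_2 ≅ 0.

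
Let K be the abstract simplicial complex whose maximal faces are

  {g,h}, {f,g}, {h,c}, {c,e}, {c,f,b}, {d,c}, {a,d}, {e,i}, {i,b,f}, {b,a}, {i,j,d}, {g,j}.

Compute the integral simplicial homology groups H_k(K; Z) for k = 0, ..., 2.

H_0 = Z,  H_1 = Z^5,  H_2 = 0.

We work with the vertex ordering a < b < c < d < e < f < g < h < i < j. The simplices of K, each written with vertices in increasing order, are:

  0-simplices (10): a, b, c, d, e, f, g, h, i, j
  1-simplices (17): ab, ad, bc, bf, bi, cd, ce, cf, ch, di, dj, ei, fg, fi, gh, gj, ij
  2-simplices (3): bcf, bfi, dij

giving chain groups C_0 ≅ Z^10, C_1 ≅ Z^17, C_2 ≅ Z^3.

Boundary ∂_1: C_1 → C_0 is given by ∂[p,q] = [q] − [p]. For instance
  ∂bc = c − b.
This gives a 10×17 integer matrix of rank 9; reducing to Smith normal form yields diagonal entries (1,1,1,1,1,1,1,1,1).

The boundary map ∂_2: C_2 → C_1 sends each 2-simplex [p,q,r] to [q,r] − [p,r] + [p,q]. For instance
  ∂bcf = cf − bf + bc,
  ∂bfi = fi − bi + bf.
This gives a 17×3 integer matrix of rank 3; reducing to Smith normal form yields diagonal entries (1,1,1).

Reading off H_k = ker ∂_k / im ∂_{k+1}:

  H_0: rank C_0 − rank ∂_1 = 10 − 9 = 1, and the invariant factors of ∂_1 are all 1, so H_0 ≅ Z.
  H_1: rank ker ∂_1 − rank ∂_2 = (17 − 9) − 3 = 5, and the invariant factors of ∂_2 are all 1, so H_1 ≅ Z^5.
  H_2: rank ker ∂_2 − rank ∂_3 = (3 − 3) − 0 = 0, and there is no ∂_3, so H_2 ≅ 0.

As a check, the Euler characteristic is 10 − 17 + 3 = -4, which agrees with 1 − 5 + 0 = -4.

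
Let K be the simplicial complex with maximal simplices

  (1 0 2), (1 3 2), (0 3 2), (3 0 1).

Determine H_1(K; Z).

H_1 ≅ 0.

K has 4 vertices, 6 edges, 4 triangles.
rank ∂_1 = 3, rank ∂_2 = 3 ⇒ b_1 = 6 − 3 − 3 = 0; all invariant factors of ∂_2 are 1 so no torsion. So H_1 = 0.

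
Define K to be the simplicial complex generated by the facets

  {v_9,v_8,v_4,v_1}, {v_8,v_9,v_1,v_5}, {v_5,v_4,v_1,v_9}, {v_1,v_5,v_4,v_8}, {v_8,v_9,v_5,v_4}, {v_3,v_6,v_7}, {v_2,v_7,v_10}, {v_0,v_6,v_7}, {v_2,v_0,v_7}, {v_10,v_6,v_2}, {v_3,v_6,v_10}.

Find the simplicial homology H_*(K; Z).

Take the total order v_0 < v_1 < v_2 < v_3 < v_4 < v_5 < v_6 < v_7 < v_8 < v_9 < v_10 on the vertex set. Then K (dimension 3) consists of the simplices:

  0-simplices (11): [v_0], [v_1], [v_2], [v_3], [v_4], [v_5], [v_6], [v_7], [v_8], [v_9], [v_10]
  1-simplices (22): (22 of them)
  2-simplices (16): (16 of them)
  3-simplices (5): [v_1,v_4,v_5,v_8], [v_1,v_4,v_5,v_9], [v_1,v_4,v_8,v_9], [v_1,v_5,v_8,v_9], [v_4,v_5,v_8,v_9]

Hence C_0 ≅ Z^11, C_1 ≅ Z^22, C_2 ≅ Z^16, C_3 ≅ Z^5.

Boundary ∂_1: C_1 → C_0 is given by ∂[p,q] = [q] − [p].
The resulting 11×22 matrix has rank 9, and its Smith normal form has invariant factors (1,1,1,1,1,1,1,1,1).

The boundary map ∂_2: C_2 → C_1 sends each 2-simplex [p,q,r] to [q,r] − [p,r] + [p,q]. For instance
  ∂[v_1,v_5,v_9] = [v_5,v_9] − [v_1,v_9] + [v_1,v_5],
  ∂[v_1,v_4,v_5] = [v_4,v_5] − [v_1,v_5] + [v_1,v_4].
This gives a 22×16 integer matrix of rank 12; reducing to Smith normal form yields diagonal entries (1,1,1,1,1,1,1,1,1,1,1,1).

Boundary ∂_3: C_3 → C_2 sends each 3-simplex σ to the alternating sum Σ_i (−1)^i (σ with its i-th vertex removed). For instance
  ∂[v_1,v_4,v_8,v_9] = [v_4,v_8,v_9] − [v_1,v_8,v_9] + [v_1,v_4,v_9] − [v_1,v_4,v_8],
  ∂[v_1,v_4,v_5,v_9] = [v_4,v_5,v_9] − [v_1,v_5,v_9] + [v_1,v_4,v_9] − [v_1,v_4,v_5].
As a 16×5 matrix over Z this has rank 4, with invariant factors (1,1,1,1).

Reading off H_k = ker ∂_k / im ∂_{k+1}:

  H_0: rank C_0 − rank ∂_1 = 11 − 9 = 2, and the invariant factors of ∂_1 are all 1, so H_0 = Z^2.
  H_1: rank ker ∂_1 − rank ∂_2 = (22 − 9) − 12 = 1, and the invariant factors of ∂_2 are all 1, so H_1 = Z.
  H_2: rank ker ∂_2 − rank ∂_3 = (16 − 12) − 4 = 0, and the invariant factors of ∂_3 are all 1, so H_2 = 0.
  H_3: rank ker ∂_3 − rank ∂_4 = (5 − 4) − 0 = 1, and there is no ∂_4, so H_3 = Z.

H_0 ≅ Z^2,  H_1 ≅ Z,  H_2 = 0,  H_3 ≅ Z.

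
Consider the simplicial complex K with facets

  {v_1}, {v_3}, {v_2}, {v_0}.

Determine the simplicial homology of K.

H_0 = Z^4.

Take the total order v_0 < v_1 < v_2 < v_3 on the vertex set. Then K (dimension 0) consists of the simplices:

  0-simplices (4): [v_0], [v_1], [v_2], [v_3]

giving chain groups C_0 ≅ Z^4.

Computing H_k = (kernel of ∂_k) / (image of ∂_{k+1}):

  H_0: rank C_0 − rank ∂_1 = 4 − 0 = 4, and there is no ∂_1, so H_0 ≅ Z^4.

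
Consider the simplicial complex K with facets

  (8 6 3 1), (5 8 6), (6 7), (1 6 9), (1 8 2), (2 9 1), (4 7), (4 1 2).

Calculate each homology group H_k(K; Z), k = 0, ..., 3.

H_0 ≅ Z,  H_1 ≅ Z,  H_2 = 0,  H_3 = 0.

Fix the vertex order 1 < 2 < 3 < 4 < 5 < 6 < 7 < 8 < 9 and write every simplex with vertices in increasing order. Then dim K = 3 and the simplices of K are:

  0-simplices (9): [1], [2], [3], [4], [5], [6], [7], [8], [9]
  1-simplices (17): [1,2], [1,3], [1,4], [1,6], [1,8], [1,9], [2,4], [2,8], [2,9], [3,6], [3,8], [4,7], [5,6], [5,8], [6,7], [6,8], [6,9]
  2-simplices (9): [1,2,4], [1,2,8], [1,2,9], [1,3,6], [1,3,8], [1,6,8], [1,6,9], [3,6,8], [5,6,8]
  3-simplices (1): [1,3,6,8]

so the chain groups are C_0 ≅ Z^9, C_1 ≅ Z^17, C_2 ≅ Z^9, C_3 ≅ Z^1.

The boundary map ∂_1: C_1 → C_0 is given by ∂[p,q] = [q] − [p]. For instance
  ∂[5,6] = [6] − [5].
As a 9×17 matrix over Z this has rank 8, with invariant factors (1,1,1,1,1,1,1,1).

Boundary ∂_2: C_2 → C_1 acts by ∂[p,q,r] = [q,r] − [p,r] + [p,q]. For instance
  ∂[3,6,8] = [6,8] − [3,8] + [3,6],
  ∂[1,2,4] = [2,4] − [1,4] + [1,2].
The 17×9 boundary matrix has rank 8 and Smith normal form diag(1,1,1,1,1,1,1,1).

∂_3: C_3 → C_2 sends each 3-simplex σ to the alternating sum Σ_i (−1)^i (σ with its i-th vertex removed). For instance
  ∂[1,3,6,8] = [3,6,8] − [1,6,8] + [1,3,8] − [1,3,6].
As a 9×1 matrix over Z this has rank 1, with invariant factors (1).

Computing H_k = (kernel of ∂_k) / (image of ∂_{k+1}):

  H_0: rank C_0 − rank ∂_1 = 9 − 8 = 1, and the invariant factors of ∂_1 are all 1, so H_0 ≅ Z.
  H_1: rank ker ∂_1 − rank ∂_2 = (17 − 8) − 8 = 1, and the invariant factors of ∂_2 are all 1, so H_1 ≅ Z.
  H_2: rank ker ∂_2 − rank ∂_3 = (9 − 8) − 1 = 0, and the invariant factors of ∂_3 are all 1, so H_2 ≅ 0.
  H_3: rank ker ∂_3 − rank ∂_4 = (1 − 1) − 0 = 0, and there is no ∂_4, so H_3 ≅ 0.

As a check, the Euler characteristic is 9 − 17 + 9 − 1 = 0, which agrees with 1 − 1 + 0 − 0 = 0.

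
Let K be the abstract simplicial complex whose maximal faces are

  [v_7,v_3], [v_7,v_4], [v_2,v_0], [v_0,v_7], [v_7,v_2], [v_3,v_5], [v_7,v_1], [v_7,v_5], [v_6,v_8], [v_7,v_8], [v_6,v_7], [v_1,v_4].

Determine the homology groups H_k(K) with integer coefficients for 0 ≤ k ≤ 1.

H_0 = Z,  H_1 = Z^4.

We work with the vertex ordering v_0 < v_1 < v_2 < v_3 < v_4 < v_5 < v_6 < v_7 < v_8. The simplices of K, each written with vertices in increasing order, are:

  0-simplices (9): [v_0], [v_1], [v_2], [v_3], [v_4], [v_5], [v_6], [v_7], [v_8]
  1-simplices (12): [v_0,v_2], [v_0,v_7], [v_1,v_4], [v_1,v_7], [v_2,v_7], [v_3,v_5], [v_3,v_7], [v_4,v_7], [v_5,v_7], [v_6,v_7], [v_6,v_8], [v_7,v_8]

Hence C_0 ≅ Z^9, C_1 ≅ Z^12.

∂_1: C_1 → C_0 is given by ∂[p,q] = [q] − [p].
This gives a 9×12 integer matrix of rank 8; reducing to Smith normal form yields diagonal entries (1,1,1,1,1,1,1,1).

Computing H_k = (kernel of ∂_k) / (image of ∂_{k+1}):

  H_0: rank C_0 − rank ∂_1 = 9 − 8 = 1, and the invariant factors of ∂_1 are all 1, so H_0 = Z.
  H_1: rank ker ∂_1 − rank ∂_2 = (12 − 8) − 0 = 4, and there is no ∂_2, so H_1 = Z^4.

(K is a triangulation of a wedge of 4 circles.)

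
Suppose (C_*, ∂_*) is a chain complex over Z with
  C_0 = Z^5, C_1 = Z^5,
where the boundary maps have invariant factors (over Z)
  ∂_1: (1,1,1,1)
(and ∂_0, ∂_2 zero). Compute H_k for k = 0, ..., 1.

H_0: b_0 = 5 − 0 − 4 = 1; torsion from ∂_1 factors > 1: none. So H_0 ≅ Z.
H_1: b_1 = 5 − 4 − 0 = 1; torsion from ∂_2 factors > 1: none. So H_1 ≅ Z.

H_0 ≅ Z,  H_1 ≅ Z.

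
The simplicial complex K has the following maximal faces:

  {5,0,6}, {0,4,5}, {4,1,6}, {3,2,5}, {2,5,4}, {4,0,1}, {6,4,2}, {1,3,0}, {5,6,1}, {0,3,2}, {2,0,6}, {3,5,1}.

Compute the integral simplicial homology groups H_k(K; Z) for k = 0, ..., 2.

H_0 = Z,  H_1 = Z/2Z,  H_2 = 0.

K has 7 vertices, 18 edges, 12 triangles.
rank ∂_0 = 0, rank ∂_1 = 6 ⇒ b_0 = 7 − 0 − 6 = 1; all invariant factors of ∂_1 are 1 so no torsion. So H_0 ≅ Z.
rank ∂_1 = 6, rank ∂_2 = 12 ⇒ b_1 = 18 − 6 − 12 = 0; ∂_2 has invariant factor(s) [2] giving torsion. So H_1 ≅ Z/2Z.
rank ∂_2 = 12, rank ∂_3 = 0 ⇒ b_2 = 12 − 12 − 0 = 0. So H_2 ≅ 0.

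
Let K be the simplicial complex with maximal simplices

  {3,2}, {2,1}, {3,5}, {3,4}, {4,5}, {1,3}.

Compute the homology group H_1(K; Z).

K has 5 vertices, 6 edges.
rank ∂_1 = 4, rank ∂_2 = 0 ⇒ b_1 = 6 − 4 − 0 = 2. So H_1 = Z^2.

H_1 ≅ Z^2.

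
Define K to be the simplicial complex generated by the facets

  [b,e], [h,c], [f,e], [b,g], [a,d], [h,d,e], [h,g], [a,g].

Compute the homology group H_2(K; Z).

H_2 ≅ 0.

Fix the vertex order a < b < c < d < e < f < g < h and write every simplex with vertices in increasing order. Then dim K = 2 and the simplices of K are:

  0-simplices (8): a, b, c, d, e, f, g, h
  1-simplices (10): ad, ag, be, bg, ch, de, dh, ef, eh, gh
  2-simplices (1): deh

giving chain groups C_0 ≅ Z^8, C_1 ≅ Z^10, C_2 ≅ Z^1.

Boundary ∂_1: C_1 → C_0 maps an edge to its endpoints' difference, ∂[p,q] = q − p. For instance
  ∂eh = h − e.
The resulting 8×10 matrix has rank 7, and its Smith normal form has invariant factors (1,1,1,1,1,1,1).

∂_2: C_2 → C_1 sends each 2-simplex [p,q,r] to [q,r] − [p,r] + [p,q]. For instance
  ∂deh = eh − dh + de.
The 10×1 boundary matrix has rank 1 and Smith normal form diag(1).

From H_k ≅ ker(∂_k) / im(∂_{k+1}) we obtain:

  H_2: rank ker ∂_2 − rank ∂_3 = (1 − 1) − 0 = 0, and there is no ∂_3, so H_2 = 0.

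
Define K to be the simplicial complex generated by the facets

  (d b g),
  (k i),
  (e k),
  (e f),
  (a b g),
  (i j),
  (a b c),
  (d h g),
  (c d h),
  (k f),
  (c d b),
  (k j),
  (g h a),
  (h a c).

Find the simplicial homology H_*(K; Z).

Take the total order a < b < c < d < e < f < g < h < i < j < k on the vertex set. Then K (dimension 2) consists of the simplices:

  0-simplices (11): a, b, c, d, e, f, g, h, i, j, k
  1-simplices (18): ab, ac, ag, ah, bc, bd, bg, cd, ch, dg, dh, ef, ek, fk, gh, ij, ik, jk
  2-simplices (8): abc, abg, ach, agh, bcd, bdg, cdh, dgh

so the chain groups are C_0 ≅ Z^11, C_1 ≅ Z^18, C_2 ≅ Z^8.

∂_1: C_1 → C_0 is given by ∂[p,q] = [q] − [p]. For instance
  ∂ek = k − e.
As a 11×18 matrix over Z this has rank 9, with invariant factors (1,1,1,1,1,1,1,1,1).

∂_2: C_2 → C_1 acts by ∂[p,q,r] = [q,r] − [p,r] + [p,q]. For instance
  ∂bcd = cd − bd + bc,
  ∂abg = bg − ag + ab.
The resulting 18×8 matrix has rank 7, and its Smith normal form has invariant factors (1,1,1,1,1,1,1).

Reading off H_k = ker ∂_k / im ∂_{k+1}:

  H_0: rank C_0 − rank ∂_1 = 11 − 9 = 2, and the invariant factors of ∂_1 are all 1, so H_0 = Z^2.
  H_1: rank ker ∂_1 − rank ∂_2 = (18 − 9) − 7 = 2, and the invariant factors of ∂_2 are all 1, so H_1 = Z^2.
  H_2: rank ker ∂_2 − rank ∂_3 = (8 − 7) − 0 = 1, and there is no ∂_3, so H_2 = Z.

(K is a triangulation of the disjoint union of the 2-sphere S^2 and a wedge of 2 circles.)

H_0 ≅ Z^2,  H_1 ≅ Z^2,  H_2 ≅ Z.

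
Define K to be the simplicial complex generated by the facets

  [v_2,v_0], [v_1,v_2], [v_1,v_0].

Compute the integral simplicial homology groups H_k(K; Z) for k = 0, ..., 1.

Order the vertices as v_0 < v_1 < v_2. Listing each simplex with vertices in this order, K has dimension 1 with simplices:

  0-simplices (3): [v_0], [v_1], [v_2]
  1-simplices (3): [v_0,v_1], [v_0,v_2], [v_1,v_2]

so the chain groups are C_0 ≅ Z^3, C_1 ≅ Z^3.

Boundary ∂_1: C_1 → C_0 is given by ∂[p,q] = [q] − [p].
This gives a 3×3 integer matrix of rank 2; reducing to Smith normal form yields diagonal entries (1,1).

Computing H_k = (kernel of ∂_k) / (image of ∂_{k+1}):

  H_0: rank C_0 − rank ∂_1 = 3 − 2 = 1, and the invariant factors of ∂_1 are all 1, so H_0 = Z.
  H_1: rank ker ∂_1 − rank ∂_2 = (3 − 2) − 0 = 1, and there is no ∂_2, so H_1 = Z.

As a check, the Euler characteristic is 3 − 3 = 0, which agrees with 1 − 1 = 0.

H_0 ≅ Z,  H_1 ≅ Z.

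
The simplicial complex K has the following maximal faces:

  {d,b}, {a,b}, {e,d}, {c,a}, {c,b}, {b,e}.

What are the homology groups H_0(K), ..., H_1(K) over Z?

H_0 ≅ Z,  H_1 ≅ Z^2.

We work with the vertex ordering a < b < c < d < e. The simplices of K, each written with vertices in increasing order, are:

  0-simplices (5): a, b, c, d, e
  1-simplices (6): ab, ac, bc, bd, be, de

Hence C_0 ≅ Z^5, C_1 ≅ Z^6.

Boundary ∂_1: C_1 → C_0 is given by ∂[p,q] = [q] − [p].
The resulting 5×6 matrix has rank 4, and its Smith normal form has invariant factors (1,1,1,1).

From H_k ≅ ker(∂_k) / im(∂_{k+1}) we obtain:

  H_0: rank C_0 − rank ∂_1 = 5 − 4 = 1, and the invariant factors of ∂_1 are all 1, so H_0 = Z.
  H_1: rank ker ∂_1 − rank ∂_2 = (6 − 4) − 0 = 2, and there is no ∂_2, so H_1 = Z^2.

As a check, the Euler characteristic is 5 − 6 = -1, which agrees with 1 − 2 = -1.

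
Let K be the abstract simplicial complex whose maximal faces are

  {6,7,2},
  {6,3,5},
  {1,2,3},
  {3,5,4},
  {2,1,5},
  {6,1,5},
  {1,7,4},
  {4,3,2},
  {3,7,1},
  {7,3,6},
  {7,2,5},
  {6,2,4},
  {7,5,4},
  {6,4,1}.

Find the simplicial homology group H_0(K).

Take the total order 1 < 2 < 3 < 4 < 5 < 6 < 7 on the vertex set. Then K (dimension 2) consists of the simplices:

  0-simplices (7): [1], [2], [3], [4], [5], [6], [7]
  1-simplices (21): [1,2], [1,3], [1,4], [1,5], [1,6], [1,7], [2,3], [2,4], [2,5], [2,6], [2,7], [3,4], [3,5], [3,6], [3,7], [4,5], [4,6], [4,7], [5,6], [5,7], [6,7]
  2-simplices (14): [1,2,3], [1,2,5], [1,3,7], [1,4,6], [1,4,7], [1,5,6], [2,3,4], [2,4,6], [2,5,7], [2,6,7], [3,4,5], [3,5,6], [3,6,7], [4,5,7]

so the chain groups are C_0 ≅ Z^7, C_1 ≅ Z^21, C_2 ≅ Z^14.

Boundary ∂_1: C_1 → C_0 maps an edge to its endpoints' difference, ∂[p,q] = q − p.
As a 7×21 matrix over Z this has rank 6, with invariant factors (1,1,1,1,1,1).

The boundary map ∂_2: C_2 → C_1 sends each 2-simplex [p,q,r] to [q,r] − [p,r] + [p,q]. For instance
  ∂[1,4,6] = [4,6] − [1,6] + [1,4],
  ∂[3,4,5] = [4,5] − [3,5] + [3,4].
This gives a 21×14 integer matrix of rank 13; reducing to Smith normal form yields diagonal entries (1,1,1,1,1,1,1,1,1,1,1,1,1).

Now H_k = ker ∂_k / im ∂_{k+1}, so:

  H_0: rank C_0 − rank ∂_1 = 7 − 6 = 1, and the invariant factors of ∂_1 are all 1, so H_0 = Z.

H_0 = Z.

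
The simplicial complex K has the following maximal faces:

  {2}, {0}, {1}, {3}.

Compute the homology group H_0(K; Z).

H_0 ≅ Z^4.

We work with the vertex ordering 0 < 1 < 2 < 3. The simplices of K, each written with vertices in increasing order, are:

  0-simplices (4): [0], [1], [2], [3]

giving chain groups C_0 ≅ Z^4.

Now H_k = ker ∂_k / im ∂_{k+1}, so:

  H_0: rank C_0 − rank ∂_1 = 4 − 0 = 4, and there is no ∂_1, so H_0 = Z^4.

(K is a triangulation of a set of 4 points.)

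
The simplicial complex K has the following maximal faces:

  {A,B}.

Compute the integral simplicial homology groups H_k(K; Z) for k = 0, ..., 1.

Take the total order A < B on the vertex set. Then K (dimension 1) consists of the simplices:

  0-simplices (2): A, B
  1-simplices (1): AB

so the chain groups are C_0 ≅ Z^2, C_1 ≅ Z^1.

Boundary ∂_1: C_1 → C_0 sends each edge [p,q] (with p < q) to q − p.
The 2×1 boundary matrix has rank 1 and Smith normal form diag(1).

From H_k ≅ ker(∂_k) / im(∂_{k+1}) we obtain:

  H_0: rank C_0 − rank ∂_1 = 2 − 1 = 1, and the invariant factors of ∂_1 are all 1, so H_0 ≅ Z.
  H_1: rank ker ∂_1 − rank ∂_2 = (1 − 1) − 0 = 0, and there is no ∂_2, so H_1 ≅ 0.

As a check, the Euler characteristic is 2 − 1 = 1, which agrees with 1 − 0 = 1.
(K is a triangulation of the 1-simplex.)

H_0 = Z,  H_1 = 0.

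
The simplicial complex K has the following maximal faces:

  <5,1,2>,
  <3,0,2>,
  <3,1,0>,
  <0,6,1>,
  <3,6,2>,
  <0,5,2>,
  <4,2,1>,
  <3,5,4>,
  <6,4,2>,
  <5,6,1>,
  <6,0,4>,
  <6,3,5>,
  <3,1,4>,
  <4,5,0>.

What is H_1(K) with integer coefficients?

We work with the vertex ordering 0 < 1 < 2 < 3 < 4 < 5 < 6. The simplices of K, each written with vertices in increasing order, are:

  0-simplices (7): [0], [1], [2], [3], [4], [5], [6]
  1-simplices (21): [0,1], [0,2], [0,3], [0,4], [0,5], [0,6], [1,2], [1,3], [1,4], [1,5], [1,6], [2,3], [2,4], [2,5], [2,6], [3,4], [3,5], [3,6], [4,5], [4,6], [5,6]
  2-simplices (14): [0,1,3], [0,1,6], [0,2,3], [0,2,5], [0,4,5], [0,4,6], [1,2,4], [1,2,5], [1,3,4], [1,5,6], [2,3,6], [2,4,6], [3,4,5], [3,5,6]

giving chain groups C_0 ≅ Z^7, C_1 ≅ Z^21, C_2 ≅ Z^14.

Boundary ∂_1: C_1 → C_0 maps an edge to its endpoints' difference, ∂[p,q] = q − p.
As a 7×21 matrix over Z this has rank 6, with invariant factors (1,1,1,1,1,1).

Boundary ∂_2: C_2 → C_1 acts by ∂[p,q,r] = [q,r] − [p,r] + [p,q]. For instance
  ∂[0,4,5] = [4,5] − [0,5] + [0,4],
  ∂[3,4,5] = [4,5] − [3,5] + [3,4].
The resulting 21×14 matrix has rank 13, and its Smith normal form has invariant factors (1,1,1,1,1,1,1,1,1,1,1,1,1).

Computing H_k = (kernel of ∂_k) / (image of ∂_{k+1}):

  H_1: rank ker ∂_1 − rank ∂_2 = (21 − 6) − 13 = 2, and the invariant factors of ∂_2 are all 1, so H_1 ≅ Z^2.

(K is a triangulation of the torus T^2.)

H_1 = Z^2.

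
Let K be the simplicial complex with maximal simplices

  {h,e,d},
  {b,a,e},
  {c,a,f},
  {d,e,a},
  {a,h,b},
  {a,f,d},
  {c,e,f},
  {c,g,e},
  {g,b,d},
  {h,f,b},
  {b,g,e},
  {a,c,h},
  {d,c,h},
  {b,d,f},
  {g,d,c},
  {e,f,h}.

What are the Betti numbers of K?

Take the total order a < b < c < d < e < f < g < h on the vertex set. Then K (dimension 2) consists of the simplices:

  0-simplices (8): a, b, c, d, e, f, g, h
  1-simplices (24): ab, ac, ad, ae, af, ah, bd, be, bf, bg, bh, cd, ce, cf, cg, ch, de, df, dg, dh, ef, eg, eh, fh
  2-simplices (16): abe, abh, acf, ach, ade, adf, bdf, bdg, beg, bfh, cdg, cdh, cef, ceg, deh, efh

Hence C_0 ≅ Z^8, C_1 ≅ Z^24, C_2 ≅ Z^16.

Boundary ∂_1: C_1 → C_0 maps an edge to its endpoints' difference, ∂[p,q] = q − p.
The 8×24 boundary matrix has rank 7 and Smith normal form diag(1,1,1,1,1,1,1).

∂_2: C_2 → C_1 sends each 2-simplex [p,q,r] to [q,r] − [p,r] + [p,q]. For instance
  ∂acf = cf − af + ac,
  ∂efh = fh − eh + ef.
The resulting 24×16 matrix has rank 15, and its Smith normal form has invariant factors (1,1,1,1,1,1,1,1,1,1,1,1,1,1,1).

Now H_k = ker ∂_k / im ∂_{k+1}, so:

  H_0: rank C_0 − rank ∂_1 = 8 − 7 = 1, and the invariant factors of ∂_1 are all 1, so H_0 = Z.
  H_1: rank ker ∂_1 − rank ∂_2 = (24 − 7) − 15 = 2, and the invariant factors of ∂_2 are all 1, so H_1 = Z^2.
  H_2: rank ker ∂_2 − rank ∂_3 = (16 − 15) − 0 = 1, and there is no ∂_3, so H_2 = Z.

As a check, the Euler characteristic is 8 − 24 + 16 = 0, which agrees with 1 − 2 + 1 = 0.
(K is a triangulation of the torus T^2.)

Hence the Betti numbers are b_0 = 1, b_1 = 2, b_2 = 1.

b_0 = 1, b_1 = 2, b_2 = 1.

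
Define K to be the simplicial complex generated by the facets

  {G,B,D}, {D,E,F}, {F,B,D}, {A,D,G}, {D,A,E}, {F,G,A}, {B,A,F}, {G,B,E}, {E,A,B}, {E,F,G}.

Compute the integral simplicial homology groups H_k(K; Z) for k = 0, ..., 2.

Order the vertices as A < B < D < E < F < G. Listing each simplex with vertices in this order, K has dimension 2 with simplices:

  0-simplices (6): A, B, D, E, F, G
  1-simplices (15): AB, AD, AE, AF, AG, BD, BE, BF, BG, DE, DF, DG, EF, EG, FG
  2-simplices (10): ABE, ABF, ADE, ADG, AFG, BDF, BDG, BEG, DEF, EFG

Hence C_0 ≅ Z^6, C_1 ≅ Z^15, C_2 ≅ Z^10.

The boundary map ∂_1: C_1 → C_0 maps an edge to its endpoints' difference, ∂[p,q] = q − p. For instance
  ∂DG = G − D.
The 6×15 boundary matrix has rank 5 and Smith normal form diag(1,1,1,1,1).

The boundary map ∂_2: C_2 → C_1 maps a triangle to the signed sum of its edges. For instance
  ∂ADE = DE − AE + AD,
  ∂ADG = DG − AG + AD.
This gives a 15×10 integer matrix of rank 10; reducing to Smith normal form yields diagonal entries (1,1,1,1,1,1,1,1,1,2).

Now H_k = ker ∂_k / im ∂_{k+1}, so:

  H_0: rank C_0 − rank ∂_1 = 6 − 5 = 1, and the invariant factors of ∂_1 are all 1, so H_0 ≅ Z.
  H_1: rank ker ∂_1 − rank ∂_2 = (15 − 5) − 10 = 0, and ∂_2 has invariant factor 2 > 1, so H_1 ≅ Z/2.
  H_2: rank ker ∂_2 − rank ∂_3 = (10 − 10) − 0 = 0, and there is no ∂_3, so H_2 ≅ 0.

H_0 = Z,  H_1 = Z/2,  H_2 = 0.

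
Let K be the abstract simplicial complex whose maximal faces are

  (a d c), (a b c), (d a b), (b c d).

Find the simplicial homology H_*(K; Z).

H_0 ≅ Z,  H_1 = 0,  H_2 ≅ Z.

Fix the vertex order a < b < c < d and write every simplex with vertices in increasing order. Then dim K = 2 and the simplices of K are:

  0-simplices (4): a, b, c, d
  1-simplices (6): ab, ac, ad, bc, bd, cd
  2-simplices (4): abc, abd, acd, bcd

so the chain groups are C_0 ≅ Z^4, C_1 ≅ Z^6, C_2 ≅ Z^4.

The boundary map ∂_1: C_1 → C_0 sends each edge [p,q] (with p < q) to q − p.
The 4×6 boundary matrix has rank 3 and Smith normal form diag(1,1,1).

The boundary map ∂_2: C_2 → C_1 sends each 2-simplex [p,q,r] to [q,r] − [p,r] + [p,q]. For instance
  ∂abd = bd − ad + ab,
  ∂abc = bc − ac + ab.
As a 6×4 matrix over Z this has rank 3, with invariant factors (1,1,1).

Now H_k = ker ∂_k / im ∂_{k+1}, so:

  H_0: rank C_0 − rank ∂_1 = 4 − 3 = 1, and the invariant factors of ∂_1 are all 1, so H_0 = Z.
  H_1: rank ker ∂_1 − rank ∂_2 = (6 − 3) − 3 = 0, and the invariant factors of ∂_2 are all 1, so H_1 = 0.
  H_2: rank ker ∂_2 − rank ∂_3 = (4 − 3) − 0 = 1, and there is no ∂_3, so H_2 = Z.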